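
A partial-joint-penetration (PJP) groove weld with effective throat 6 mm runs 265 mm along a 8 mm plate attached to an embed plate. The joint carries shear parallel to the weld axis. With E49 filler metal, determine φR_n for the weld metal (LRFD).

E49XX → F_EXX = 490 MPa.
Effective throat (given) t_e = 6 mm.
A_we = 6 × 265 = 1590 mm².
F_nw = 0.6 F_EXX = 294 MPa.
φR_n = 0.75 × 294 × 1590 × 10⁻³ = 350.6 kN.

φR_n ≈ 351 kN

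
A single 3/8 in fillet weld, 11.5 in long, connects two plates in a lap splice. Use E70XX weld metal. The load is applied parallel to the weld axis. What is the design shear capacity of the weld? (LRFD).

φR_n ≈ 96 kip

E70XX → F_EXX = 70 ksi.
Effective throat t_e = 0.707 × 0.375 = 0.2651 in.
Total length L = 11.5 in; A_we = 0.2651 × 11.5 = 3.049 in².
F_nw = 0.6 F_EXX = 0.6 × 70 = 42 ksi.
φR_n = 0.75 × 42 × 3.049 = 96.04 kip.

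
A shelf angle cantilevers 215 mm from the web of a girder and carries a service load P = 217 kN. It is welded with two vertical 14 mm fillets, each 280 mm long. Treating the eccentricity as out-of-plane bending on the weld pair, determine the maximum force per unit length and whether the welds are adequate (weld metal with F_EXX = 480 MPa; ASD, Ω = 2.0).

L_w = 2 × 280 = 560 mm; section modulus (unit throat) S = 2 × L²/6 = 26130 mm².
Direct shear f_v = P/L_w = 217×10³/560 = 387.5 N/mm.
Moment M = P × e = 217×10³ × 215 = 46655000 N·mm; bending f_b = M/S = 1785 N/mm.
f_max = √(f_v² + f_b²) = √(387.5² + 1785²) = 1827 N/mm.
r_n/Ω = (1/2.0) × 0.6 × 480 × (0.707 × 14) = 1425 N/mm → NOT adequate.

f_max ≈ 1830 N/mm; NOT adequate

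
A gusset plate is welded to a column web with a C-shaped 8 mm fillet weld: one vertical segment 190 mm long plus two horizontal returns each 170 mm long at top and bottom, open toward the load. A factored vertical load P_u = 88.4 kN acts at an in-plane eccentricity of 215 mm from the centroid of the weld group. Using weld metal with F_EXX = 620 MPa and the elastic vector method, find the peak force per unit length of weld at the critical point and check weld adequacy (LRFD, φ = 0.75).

Total weld length L_w = 530 mm. Treat welds as unit-width lines.
Centroid: x̄ = 2×170×85 / 530 = 54.53 mm from the vertical weld.
Polar moment about centroid: J = I_x + I_y = [190³/12 + 2×170×95²] + [190×54.53² + 2(170³/12 + 170×30.47²)] = 5340000 mm³.
Direct shear f_v = P/L_w = 88.4×10³ / 530 = 166.8 N/mm (vertical).
Torsion M = P·e = 88.4×10³ × 215 = 19006000 N·mm.
Critical point at (x, y) = (115.5, 95) from centroid. f_tx = M·y/J = 338.2 N/mm; f_ty = M·x/J = 411 N/mm.
Resultant f_max = √[f_tx² + (f_v + f_ty)²] = √[338.2² + (166.8 + 411)²] = 669.5 N/mm.
Capacity per unit length: φr_n = 0.75 × 0.6 × 620 × (0.707 × 8) = 1578 N/mm.
669.5 ≤ 1578 → adequate.

f_max ≈ 669 N/mm; adequate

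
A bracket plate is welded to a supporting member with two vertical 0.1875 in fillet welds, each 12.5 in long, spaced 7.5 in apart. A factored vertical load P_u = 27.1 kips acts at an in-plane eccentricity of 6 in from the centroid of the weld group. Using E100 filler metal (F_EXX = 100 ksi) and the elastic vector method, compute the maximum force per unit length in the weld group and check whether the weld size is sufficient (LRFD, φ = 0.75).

f_max ≈ 2.49 kip/in; adequate

Total weld length L_w = 25 in. Treat welds as unit-width lines.
Polar moment about centroid: J = 2[d³/12 + d(b/2)²] = 2[12.5³/12 + 12.5×3.75²] = 677.1 in³.
Direct shear f_v = P/L_w = 27.1 / 25 = 1.084 kip/in (vertical).
Torsion M = P·e = 27.1 × 6 = 162.6 kip·in.
Critical point at (x, y) = (3.75, 6.25) from centroid. f_tx = M·y/J = 1.501 kip/in; f_ty = M·x/J = 0.9006 kip/in.
Resultant f_max = √[f_tx² + (f_v + f_ty)²] = √[1.501² + (1.084 + 0.9006)²] = 2.488 kip/in.
Capacity per unit length: φr_n = 0.75 × 0.6 × 100 × (0.707 × 0.1875) = 5.965 kip/in.
2.488 ≤ 5.965 → adequate.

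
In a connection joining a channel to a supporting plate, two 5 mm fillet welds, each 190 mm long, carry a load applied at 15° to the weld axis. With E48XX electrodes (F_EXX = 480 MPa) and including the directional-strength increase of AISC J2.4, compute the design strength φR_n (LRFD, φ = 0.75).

φR_n ≈ 309 kN

t_e = 0.707 × 5 = 3.535 mm; A_we = 3.535 × 380 = 1343 mm².
Directional factor: 1.0 + 0.5 sin^1.5(15°) = 1.066.
F_nw = 0.6 × 480 × 1.066 = 307 MPa.
φR_n = 0.75 × 307 × 1343 × 10⁻³ = 309.3 kN.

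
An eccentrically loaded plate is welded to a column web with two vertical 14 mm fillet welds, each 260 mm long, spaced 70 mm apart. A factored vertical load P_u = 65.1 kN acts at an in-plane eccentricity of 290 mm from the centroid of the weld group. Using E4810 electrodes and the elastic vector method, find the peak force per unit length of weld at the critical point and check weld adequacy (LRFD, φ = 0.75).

E48XX → F_EXX = 480 MPa.
Total weld length L_w = 520 mm. Treat welds as unit-width lines.
Polar moment about centroid: J = 2[d³/12 + d(b/2)²] = 2[260³/12 + 260×35²] = 3566000 mm³.
Direct shear f_v = P/L_w = 65.1×10³ / 520 = 125.2 N/mm (vertical).
Torsion M = P·e = 65.1×10³ × 290 = 18879000 N·mm.
Critical point at (x, y) = (35, 130) from centroid. f_tx = M·y/J = 688.2 N/mm; f_ty = M·x/J = 185.3 N/mm.
Resultant f_max = √[f_tx² + (f_v + f_ty)²] = √[688.2² + (125.2 + 185.3)²] = 755 N/mm.
Capacity per unit length: φr_n = 0.75 × 0.6 × 480 × (0.707 × 14) = 2138 N/mm.
755 ≤ 2138 → adequate.

f_max ≈ 755 N/mm; adequate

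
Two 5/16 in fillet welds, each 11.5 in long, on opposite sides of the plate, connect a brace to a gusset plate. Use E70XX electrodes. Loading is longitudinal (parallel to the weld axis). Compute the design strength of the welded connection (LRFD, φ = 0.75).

E70XX → F_EXX = 70 ksi.
Effective throat t_e = 0.707 × 0.3125 = 0.2209 in.
Total length L = 23 in; A_we = 0.2209 × 23 = 5.082 in².
F_nw = 0.6 F_EXX = 0.6 × 70 = 42 ksi.
φR_n = 0.75 × 42 × 5.082 = 160.1 kips.

φR_n ≈ 160 kips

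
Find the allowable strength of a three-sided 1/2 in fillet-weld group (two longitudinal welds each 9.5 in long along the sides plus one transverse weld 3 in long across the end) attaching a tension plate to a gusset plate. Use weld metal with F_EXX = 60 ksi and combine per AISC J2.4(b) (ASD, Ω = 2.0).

t_e = 0.707 × 0.5 = 0.3535 in.
R_nwl = 0.6 × 60 × 0.3535 × 19 = 241.8 kip (longitudinal, 2 welds).
R_nwt = 0.6 × 60 × 0.3535 × 3 = 38.18 kip (transverse, base value).
(i) R_nwl + R_nwt = 280 kip; (ii) 0.85 R_nwl + 1.5 R_nwt = 262.8 kip.
R_n = max = 280 kip [governs: (i)]; R_n/Ω = 140 kip.

R_n/Ω ≈ 140 kip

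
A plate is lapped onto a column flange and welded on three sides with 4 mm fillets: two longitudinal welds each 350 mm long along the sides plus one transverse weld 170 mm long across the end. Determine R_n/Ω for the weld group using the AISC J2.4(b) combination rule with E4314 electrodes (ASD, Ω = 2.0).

R_n/Ω ≈ 317 kN

E43XX → F_EXX = 430 MPa.
t_e = 0.707 × 4 = 2.828 mm.
R_nwl = 0.6 × 430 × 2.828 × 700 × 10⁻³ = 510.7 kN (longitudinal, 2 welds).
R_nwt = 0.6 × 430 × 2.828 × 170 × 10⁻³ = 124 kN (transverse, base value).
(i) R_nwl + R_nwt = 634.8 kN; (ii) 0.85 R_nwl + 1.5 R_nwt = 620.2 kN.
R_n = max = 634.8 kN [governs: (i)]; R_n/Ω = 317.4 kN.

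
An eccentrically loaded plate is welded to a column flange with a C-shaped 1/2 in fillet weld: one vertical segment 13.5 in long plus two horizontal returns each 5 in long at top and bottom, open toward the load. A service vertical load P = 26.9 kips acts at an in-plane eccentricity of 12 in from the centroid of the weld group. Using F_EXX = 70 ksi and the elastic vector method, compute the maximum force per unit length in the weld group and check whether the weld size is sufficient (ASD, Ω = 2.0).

f_max ≈ 4.21 kip/in; adequate

Total weld length L_w = 23.5 in. Treat welds as unit-width lines.
Centroid: x̄ = 2×5×2.5 / 23.5 = 1.064 in from the vertical weld.
Polar moment about centroid: J = I_x + I_y = [13.5³/12 + 2×5×6.75²] + [13.5×1.064² + 2(5³/12 + 5×1.436²)] = 717.4 in³.
Direct shear f_v = P/L_w = 26.9 / 23.5 = 1.145 kip/in (vertical).
Torsion M = P·e = 26.9 × 12 = 322.8 kip·in.
Critical point at (x, y) = (3.936, 6.75) from centroid. f_tx = M·y/J = 3.037 kip/in; f_ty = M·x/J = 1.771 kip/in.
Resultant f_max = √[f_tx² + (f_v + f_ty)²] = √[3.037² + (1.145 + 1.771)²] = 4.21 kip/in.
Capacity per unit length: r_n/Ω = (1/2.0) × 0.6 × 70 × (0.707 × 0.5) = 7.423 kip/in.
4.21 ≤ 7.423 → adequate.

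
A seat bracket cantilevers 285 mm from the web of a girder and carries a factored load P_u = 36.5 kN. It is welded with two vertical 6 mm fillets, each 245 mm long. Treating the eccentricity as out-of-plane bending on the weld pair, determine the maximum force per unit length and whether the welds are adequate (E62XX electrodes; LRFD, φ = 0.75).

f_max ≈ 525 N/mm; adequate

E62XX → F_EXX = 620 MPa.
L_w = 2 × 245 = 490 mm; section modulus (unit throat) S = 2 × L²/6 = 20010 mm².
Direct shear f_v = P/L_w = 36.5×10³/490 = 74.49 N/mm.
Moment M = P × e = 36.5×10³ × 285 = 10402000 N·mm; bending f_b = M/S = 519.9 N/mm.
f_max = √(f_v² + f_b²) = √(74.49² + 519.9²) = 525.2 N/mm.
φr_n = 0.75 × 0.6 × 620 × (0.707 × 6) = 1184 N/mm → adequate.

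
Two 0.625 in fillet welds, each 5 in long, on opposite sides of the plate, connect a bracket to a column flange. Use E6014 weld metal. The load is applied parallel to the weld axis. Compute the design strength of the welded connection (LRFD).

φR_n ≈ 119 kip

E60XX → F_EXX = 60 ksi.
Effective throat t_e = 0.707 × 0.625 = 0.4419 in.
Total length L = 10 in; A_we = 0.4419 × 10 = 4.419 in².
F_nw = 0.6 F_EXX = 0.6 × 60 = 36 ksi.
φR_n = 0.75 × 36 × 4.419 = 119.3 kip.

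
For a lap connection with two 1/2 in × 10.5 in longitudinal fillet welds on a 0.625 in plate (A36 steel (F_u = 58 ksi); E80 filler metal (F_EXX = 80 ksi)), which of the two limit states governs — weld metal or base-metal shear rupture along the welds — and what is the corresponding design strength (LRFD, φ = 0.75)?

t_e = 0.707 × 0.5 = 0.3535 in; L = 21 in.
Weld metal: φR_n = 0.75 × 0.6 × 80 × 0.3535 × 21 = 267.2 kip.
Base metal (shear rupture): φR_n = 0.75 × 0.6 × 58 × 0.625 × 21 = 342.6 kip.
Governing: weld metal.

φR_n ≈ 267 kip (weld metal governs)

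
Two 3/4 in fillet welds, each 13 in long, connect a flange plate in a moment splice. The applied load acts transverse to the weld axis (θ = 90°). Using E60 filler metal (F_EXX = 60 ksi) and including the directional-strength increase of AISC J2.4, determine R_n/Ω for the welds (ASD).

t_e = 0.707 × 0.75 = 0.5302 in; A_we = 0.5302 × 26 = 13.79 in².
Directional factor: 1.0 + 0.5 sin^1.5(90°) = 1.5.
F_nw = 0.6 × 60 × 1.5 = 54 ksi.
R_n/Ω = (54 × 13.79) / 2.0 = 372.2 kips.

R_n/Ω ≈ 372 kips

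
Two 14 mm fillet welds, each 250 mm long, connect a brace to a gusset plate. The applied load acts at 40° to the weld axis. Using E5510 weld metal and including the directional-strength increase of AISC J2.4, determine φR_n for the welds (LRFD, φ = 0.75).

φR_n ≈ 1540 kN

E55XX → F_EXX = 550 MPa.
t_e = 0.707 × 14 = 9.898 mm; A_we = 9.898 × 500 = 4949 mm².
Directional factor: 1.0 + 0.5 sin^1.5(40°) = 1.258.
F_nw = 0.6 × 550 × 1.258 = 415 MPa.
φR_n = 0.75 × 415 × 4949 × 10⁻³ = 1540 kN.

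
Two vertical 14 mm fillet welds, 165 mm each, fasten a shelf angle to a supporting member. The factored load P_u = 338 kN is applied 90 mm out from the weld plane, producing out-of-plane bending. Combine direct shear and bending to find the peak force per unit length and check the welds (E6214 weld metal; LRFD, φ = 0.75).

E62XX → F_EXX = 620 MPa.
L_w = 2 × 165 = 330 mm; section modulus (unit throat) S = 2 × L²/6 = 9075 mm².
Direct shear f_v = P/L_w = 338×10³/330 = 1024 N/mm.
Moment M = P × e = 338×10³ × 90 = 30420000 N·mm; bending f_b = M/S = 3352 N/mm.
f_max = √(f_v² + f_b²) = √(1024² + 3352²) = 3505 N/mm.
φr_n = 0.75 × 0.6 × 620 × (0.707 × 14) = 2762 N/mm → NOT adequate.

f_max ≈ 3510 N/mm; NOT adequate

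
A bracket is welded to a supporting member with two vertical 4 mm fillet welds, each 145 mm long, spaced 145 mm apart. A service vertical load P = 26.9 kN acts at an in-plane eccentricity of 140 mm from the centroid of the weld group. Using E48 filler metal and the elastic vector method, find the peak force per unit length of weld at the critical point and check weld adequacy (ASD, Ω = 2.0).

E48XX → F_EXX = 480 MPa.
Total weld length L_w = 290 mm. Treat welds as unit-width lines.
Polar moment about centroid: J = 2[d³/12 + d(b/2)²] = 2[145³/12 + 145×72.5²] = 2032000 mm³.
Direct shear f_v = P/L_w = 26.9×10³ / 290 = 92.76 N/mm (vertical).
Torsion M = P·e = 26.9×10³ × 140 = 3766000 N·mm.
Critical point at (x, y) = (72.5, 72.5) from centroid. f_tx = M·y/J = 134.3 N/mm; f_ty = M·x/J = 134.3 N/mm.
Resultant f_max = √[f_tx² + (f_v + f_ty)²] = √[134.3² + (92.76 + 134.3)²] = 263.9 N/mm.
Capacity per unit length: r_n/Ω = (1/2.0) × 0.6 × 480 × (0.707 × 4) = 407.2 N/mm.
263.9 ≤ 407.2 → adequate.

f_max ≈ 264 N/mm; adequate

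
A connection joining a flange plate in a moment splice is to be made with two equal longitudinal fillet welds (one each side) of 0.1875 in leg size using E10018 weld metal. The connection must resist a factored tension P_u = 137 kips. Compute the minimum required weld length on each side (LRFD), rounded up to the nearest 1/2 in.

E100XX → F_EXX = 100 ksi.
Throat t_e = 0.707 × 0.1875 = 0.1326 in.
φr_n = 0.75 × 0.6 × 100 × 0.1326 = 5.965 kips/in.
L_req = P_u / φr_n = 137 / 5.965 = 22.97 in total.
Per side: 22.97 / 2 = 11.48 in.
Round up → use L = 11.5 in on each side.

L = 11.5 in on each side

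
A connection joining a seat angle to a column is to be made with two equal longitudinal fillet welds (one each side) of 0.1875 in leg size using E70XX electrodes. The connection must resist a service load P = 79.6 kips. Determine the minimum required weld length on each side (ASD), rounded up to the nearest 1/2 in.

L = 14.5 in on each side

E70XX → F_EXX = 70 ksi.
Throat t_e = 0.707 × 0.1875 = 0.1326 in.
r_n/Ω = (0.6 × 70 × 0.1326) / 2.0 = 2.784 kip/in.
L_req = P / (r_n/Ω) = 79.6 / 2.784 = 28.59 in total.
Per side: 28.59 / 2 = 14.3 in.
Round up → use L = 14.5 in on each side.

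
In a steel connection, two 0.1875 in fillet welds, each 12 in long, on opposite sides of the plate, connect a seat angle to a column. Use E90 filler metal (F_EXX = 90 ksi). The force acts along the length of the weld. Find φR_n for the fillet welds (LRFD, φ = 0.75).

φR_n ≈ 129 kip

Effective throat t_e = 0.707 × 0.1875 = 0.1326 in.
Total length L = 24 in; A_we = 0.1326 × 24 = 3.181 in².
F_nw = 0.6 F_EXX = 0.6 × 90 = 54 ksi.
φR_n = 0.75 × 54 × 3.181 = 128.9 kip.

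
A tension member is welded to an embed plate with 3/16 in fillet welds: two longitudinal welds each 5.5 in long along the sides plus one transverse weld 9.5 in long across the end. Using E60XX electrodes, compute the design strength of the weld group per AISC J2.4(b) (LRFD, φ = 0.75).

φR_n ≈ 84.5 kips

E60XX → F_EXX = 60 ksi.
t_e = 0.707 × 0.1875 = 0.1326 in.
R_nwl = 0.6 × 60 × 0.1326 × 11 = 52.49 kips (longitudinal, 2 welds).
R_nwt = 0.6 × 60 × 0.1326 × 9.5 = 45.34 kips (transverse, base value).
(i) R_nwl + R_nwt = 97.83 kips; (ii) 0.85 R_nwl + 1.5 R_nwt = 112.6 kips.
R_n = max = 112.6 kips [governs: (ii)]; φR_n = 84.47 kips.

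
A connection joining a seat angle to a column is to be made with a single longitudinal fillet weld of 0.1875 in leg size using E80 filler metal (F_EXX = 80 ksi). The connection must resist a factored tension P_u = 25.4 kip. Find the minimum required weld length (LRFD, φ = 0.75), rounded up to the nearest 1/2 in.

Throat t_e = 0.707 × 0.1875 = 0.1326 in.
φr_n = 0.75 × 0.6 × 80 × 0.1326 = 4.772 kip/in.
L_req = P_u / φr_n = 25.4 / 4.772 = 5.322 in total.
Round up → use L = 5.5 in.

L = 5.5 in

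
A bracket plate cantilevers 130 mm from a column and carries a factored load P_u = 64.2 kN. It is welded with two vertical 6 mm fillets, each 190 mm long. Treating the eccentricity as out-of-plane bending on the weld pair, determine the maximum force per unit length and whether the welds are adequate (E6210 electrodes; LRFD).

f_max ≈ 714 N/mm; adequate

E62XX → F_EXX = 620 MPa.
L_w = 2 × 190 = 380 mm; section modulus (unit throat) S = 2 × L²/6 = 12030 mm².
Direct shear f_v = P/L_w = 64.2×10³/380 = 168.9 N/mm.
Moment M = P × e = 64.2×10³ × 130 = 8346000 N·mm; bending f_b = M/S = 693.6 N/mm.
f_max = √(f_v² + f_b²) = √(168.9² + 693.6²) = 713.9 N/mm.
φr_n = 0.75 × 0.6 × 620 × (0.707 × 6) = 1184 N/mm → adequate.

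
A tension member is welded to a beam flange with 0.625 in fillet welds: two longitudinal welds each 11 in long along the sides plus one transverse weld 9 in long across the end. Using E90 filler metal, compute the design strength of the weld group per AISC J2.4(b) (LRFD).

φR_n ≈ 576 kip

E90XX → F_EXX = 90 ksi.
t_e = 0.707 × 0.625 = 0.4419 in.
R_nwl = 0.6 × 90 × 0.4419 × 22 = 524.9 kip (longitudinal, 2 welds).
R_nwt = 0.6 × 90 × 0.4419 × 9 = 214.8 kip (transverse, base value).
(i) R_nwl + R_nwt = 739.7 kip; (ii) 0.85 R_nwl + 1.5 R_nwt = 768.3 kip.
R_n = max = 768.3 kip [governs: (ii)]; φR_n = 576.2 kip.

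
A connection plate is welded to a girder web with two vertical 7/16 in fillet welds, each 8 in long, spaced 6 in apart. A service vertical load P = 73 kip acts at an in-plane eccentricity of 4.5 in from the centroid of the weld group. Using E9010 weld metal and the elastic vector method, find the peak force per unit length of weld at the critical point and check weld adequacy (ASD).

E90XX → F_EXX = 90 ksi.
Total weld length L_w = 16 in. Treat welds as unit-width lines.
Polar moment about centroid: J = 2[d³/12 + d(b/2)²] = 2[8³/12 + 8×3²] = 229.3 in³.
Direct shear f_v = P/L_w = 73 / 16 = 4.562 kip/in (vertical).
Torsion M = P·e = 73 × 4.5 = 328.5 kip·in.
Critical point at (x, y) = (3, 4) from centroid. f_tx = M·y/J = 5.73 kip/in; f_ty = M·x/J = 4.297 kip/in.
Resultant f_max = √[f_tx² + (f_v + f_ty)²] = √[5.73² + (4.562 + 4.297)²] = 10.55 kip/in.
Capacity per unit length: r_n/Ω = (1/2.0) × 0.6 × 90 × (0.707 × 0.4375) = 8.351 kip/in.
10.55 > 8.351 → NOT adequate.

f_max ≈ 10.6 kip/in; NOT adequate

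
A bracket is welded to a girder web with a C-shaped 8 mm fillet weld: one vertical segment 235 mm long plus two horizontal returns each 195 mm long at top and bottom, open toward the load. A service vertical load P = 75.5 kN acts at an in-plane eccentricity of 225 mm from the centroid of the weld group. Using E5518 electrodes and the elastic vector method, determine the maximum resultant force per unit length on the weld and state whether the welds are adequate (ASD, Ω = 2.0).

f_max ≈ 431 N/mm; adequate

E55XX → F_EXX = 550 MPa.
Total weld length L_w = 625 mm. Treat welds as unit-width lines.
Centroid: x̄ = 2×195×97.5 / 625 = 60.84 mm from the vertical weld.
Polar moment about centroid: J = I_x + I_y = [235³/12 + 2×195×117.5²] + [235×60.84² + 2(195³/12 + 195×36.66²)] = 9096000 mm³.
Direct shear f_v = P/L_w = 75.5×10³ / 625 = 120.8 N/mm (vertical).
Torsion M = P·e = 75.5×10³ × 225 = 16988000 N·mm.
Critical point at (x, y) = (134.2, 117.5) from centroid. f_tx = M·y/J = 219.4 N/mm; f_ty = M·x/J = 250.6 N/mm.
Resultant f_max = √[f_tx² + (f_v + f_ty)²] = √[219.4² + (120.8 + 250.6)²] = 431.4 N/mm.
Capacity per unit length: r_n/Ω = (1/2.0) × 0.6 × 550 × (0.707 × 8) = 933.2 N/mm.
431.4 ≤ 933.2 → adequate.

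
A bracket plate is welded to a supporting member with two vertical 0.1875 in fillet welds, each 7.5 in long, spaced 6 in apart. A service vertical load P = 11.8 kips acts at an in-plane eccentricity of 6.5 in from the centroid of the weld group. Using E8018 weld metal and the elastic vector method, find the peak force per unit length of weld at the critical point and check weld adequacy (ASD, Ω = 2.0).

E80XX → F_EXX = 80 ksi.
Total weld length L_w = 15 in. Treat welds as unit-width lines.
Polar moment about centroid: J = 2[d³/12 + d(b/2)²] = 2[7.5³/12 + 7.5×3²] = 205.3 in³.
Direct shear f_v = P/L_w = 11.8 / 15 = 0.7867 kip/in (vertical).
Torsion M = P·e = 11.8 × 6.5 = 76.7 kip·in.
Critical point at (x, y) = (3, 3.75) from centroid. f_tx = M·y/J = 1.401 kip/in; f_ty = M·x/J = 1.121 kip/in.
Resultant f_max = √[f_tx² + (f_v + f_ty)²] = √[1.401² + (0.7867 + 1.121)²] = 2.367 kip/in.
Capacity per unit length: r_n/Ω = (1/2.0) × 0.6 × 80 × (0.707 × 0.1875) = 3.181 kip/in.
2.367 ≤ 3.181 → adequate.

f_max ≈ 2.37 kip/in; adequate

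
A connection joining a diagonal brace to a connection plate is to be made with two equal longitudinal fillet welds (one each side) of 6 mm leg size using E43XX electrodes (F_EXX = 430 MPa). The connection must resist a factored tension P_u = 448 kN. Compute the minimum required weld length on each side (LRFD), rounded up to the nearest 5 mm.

Throat t_e = 0.707 × 6 = 4.242 mm.
φr_n = 0.75 × 0.6 × 430 × 4.242 × 10⁻³ = 0.8208 kN/mm.
L_req = P_u / φr_n = 448 / 0.8208 = 545.8 mm total.
Per side: 545.8 / 2 = 272.9 mm.
Round up → use L = 275 mm on each side.

L = 275 mm on each side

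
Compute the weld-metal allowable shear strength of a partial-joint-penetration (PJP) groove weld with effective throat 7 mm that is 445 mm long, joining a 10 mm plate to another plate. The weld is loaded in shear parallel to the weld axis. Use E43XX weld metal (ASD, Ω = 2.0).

E43XX → F_EXX = 430 MPa.
Effective throat (given) t_e = 7 mm.
A_we = 7 × 445 = 3115 mm².
F_nw = 0.6 F_EXX = 258 MPa.
R_n/Ω = (258 × 3115) / 2.0 × 10⁻³ = 401.8 kN.

R_n/Ω ≈ 402 kN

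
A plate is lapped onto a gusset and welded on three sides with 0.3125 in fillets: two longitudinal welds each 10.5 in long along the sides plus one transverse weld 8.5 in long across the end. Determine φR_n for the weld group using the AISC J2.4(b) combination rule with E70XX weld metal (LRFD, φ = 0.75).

φR_n ≈ 213 kips

E70XX → F_EXX = 70 ksi.
t_e = 0.707 × 0.3125 = 0.2209 in.
R_nwl = 0.6 × 70 × 0.2209 × 21 = 194.9 kips (longitudinal, 2 welds).
R_nwt = 0.6 × 70 × 0.2209 × 8.5 = 78.87 kips (transverse, base value).
(i) R_nwl + R_nwt = 273.7 kips; (ii) 0.85 R_nwl + 1.5 R_nwt = 283.9 kips.
R_n = max = 283.9 kips [governs: (ii)]; φR_n = 213 kips.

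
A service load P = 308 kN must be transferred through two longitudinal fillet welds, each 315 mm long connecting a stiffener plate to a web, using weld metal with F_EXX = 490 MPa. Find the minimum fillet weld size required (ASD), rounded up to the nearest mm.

w = 5 mm

Total weld length L = 630 mm.
Required throat t_e = P × Ω / (0.6 F_EXX × L) = 308 × 2.0 / (0.6 × 490 × 630 × 10⁻³) = 3.326 mm.
Required leg w = t_e / 0.707 = 4.704 mm → use 5 mm.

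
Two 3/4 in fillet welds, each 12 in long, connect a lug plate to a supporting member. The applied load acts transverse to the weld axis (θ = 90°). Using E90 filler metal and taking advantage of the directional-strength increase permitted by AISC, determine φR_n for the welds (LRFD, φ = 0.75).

E90XX → F_EXX = 90 ksi.
t_e = 0.707 × 0.75 = 0.5302 in; A_we = 0.5302 × 24 = 12.73 in².
Directional factor: 1.0 + 0.5 sin^1.5(90°) = 1.5.
F_nw = 0.6 × 90 × 1.5 = 81 ksi.
φR_n = 0.75 × 81 × 12.73 = 773.1 kips.

φR_n ≈ 773 kips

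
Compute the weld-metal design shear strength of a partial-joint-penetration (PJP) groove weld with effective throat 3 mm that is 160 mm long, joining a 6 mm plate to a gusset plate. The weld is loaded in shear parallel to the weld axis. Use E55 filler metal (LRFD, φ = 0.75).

E55XX → F_EXX = 550 MPa.
Effective throat (given) t_e = 3 mm.
A_we = 3 × 160 = 480 mm².
F_nw = 0.6 F_EXX = 330 MPa.
φR_n = 0.75 × 330 × 480 × 10⁻³ = 118.8 kN.

φR_n ≈ 119 kN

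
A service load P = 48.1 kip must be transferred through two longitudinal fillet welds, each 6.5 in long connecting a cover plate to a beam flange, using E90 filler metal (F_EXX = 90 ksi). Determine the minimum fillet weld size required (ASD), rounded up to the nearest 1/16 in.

w = 1/4 in

Total weld length L = 13 in.
Required throat t_e = P × Ω / (0.6 F_EXX × L) = 48.1 × 2.0 / (0.6 × 90 × 13) = 0.137 in.
Required leg w = t_e / 0.707 = 0.1938 in → use 1/4 in.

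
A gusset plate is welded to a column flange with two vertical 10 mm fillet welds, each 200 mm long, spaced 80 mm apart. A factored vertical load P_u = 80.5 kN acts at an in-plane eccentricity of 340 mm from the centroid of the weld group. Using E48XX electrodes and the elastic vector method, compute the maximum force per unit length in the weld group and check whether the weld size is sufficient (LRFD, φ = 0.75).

E48XX → F_EXX = 480 MPa.
Total weld length L_w = 400 mm. Treat welds as unit-width lines.
Polar moment about centroid: J = 2[d³/12 + d(b/2)²] = 2[200³/12 + 200×40²] = 1973000 mm³.
Direct shear f_v = P/L_w = 80.5×10³ / 400 = 201.2 N/mm (vertical).
Torsion M = P·e = 80.5×10³ × 340 = 27370000 N·mm.
Critical point at (x, y) = (40, 100) from centroid. f_tx = M·y/J = 1387 N/mm; f_ty = M·x/J = 554.8 N/mm.
Resultant f_max = √[f_tx² + (f_v + f_ty)²] = √[1387² + (201.2 + 554.8)²] = 1580 N/mm.
Capacity per unit length: φr_n = 0.75 × 0.6 × 480 × (0.707 × 10) = 1527 N/mm.
1580 > 1527 → NOT adequate.

f_max ≈ 1580 N/mm; NOT adequate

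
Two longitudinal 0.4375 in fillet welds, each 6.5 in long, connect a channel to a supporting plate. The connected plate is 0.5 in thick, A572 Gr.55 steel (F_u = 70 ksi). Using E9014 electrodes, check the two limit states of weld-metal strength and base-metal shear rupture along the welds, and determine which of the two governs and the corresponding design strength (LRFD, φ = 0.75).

φR_n ≈ 163 kips (weld metal governs)

E90XX → F_EXX = 90 ksi.
t_e = 0.707 × 0.4375 = 0.3093 in; L = 13 in.
Weld metal: φR_n = 0.75 × 0.6 × 90 × 0.3093 × 13 = 162.9 kips.
Base metal (shear rupture): φR_n = 0.75 × 0.6 × 70 × 0.5 × 13 = 204.8 kips.
Governing: weld metal.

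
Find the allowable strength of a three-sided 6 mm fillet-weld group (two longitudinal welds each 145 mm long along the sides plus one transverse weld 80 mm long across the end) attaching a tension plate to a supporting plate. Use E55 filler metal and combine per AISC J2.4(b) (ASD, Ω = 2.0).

E55XX → F_EXX = 550 MPa.
t_e = 0.707 × 6 = 4.242 mm.
R_nwl = 0.6 × 550 × 4.242 × 290 × 10⁻³ = 406 kN (longitudinal, 2 welds).
R_nwt = 0.6 × 550 × 4.242 × 80 × 10⁻³ = 112 kN (transverse, base value).
(i) R_nwl + R_nwt = 517.9 kN; (ii) 0.85 R_nwl + 1.5 R_nwt = 513 kN.
R_n = max = 517.9 kN [governs: (i)]; R_n/Ω = 259 kN.

R_n/Ω ≈ 259 kN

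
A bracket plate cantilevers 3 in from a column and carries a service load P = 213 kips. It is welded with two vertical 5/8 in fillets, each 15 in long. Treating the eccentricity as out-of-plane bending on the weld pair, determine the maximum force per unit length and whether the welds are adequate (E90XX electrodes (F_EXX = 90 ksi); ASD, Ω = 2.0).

f_max ≈ 11.1 kip/in; adequate

L_w = 2 × 15 = 30 in; section modulus (unit throat) S = 2 × L²/6 = 75 in².
Direct shear f_v = P/L_w = 213/30 = 7.1 kip/in.
Moment M = P × e = 213 × 3 = 639 kip·in; bending f_b = M/S = 8.52 kip/in.
f_max = √(f_v² + f_b²) = √(7.1² + 8.52²) = 11.09 kip/in.
r_n/Ω = (1/2.0) × 0.6 × 90 × (0.707 × 0.625) = 11.93 kip/in → adequate.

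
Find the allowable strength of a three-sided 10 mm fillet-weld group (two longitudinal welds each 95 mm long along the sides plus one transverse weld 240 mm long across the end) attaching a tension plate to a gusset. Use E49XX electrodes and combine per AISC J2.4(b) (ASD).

R_n/Ω ≈ 542 kN

E49XX → F_EXX = 490 MPa.
t_e = 0.707 × 10 = 7.07 mm.
R_nwl = 0.6 × 490 × 7.07 × 190 × 10⁻³ = 394.9 kN (longitudinal, 2 welds).
R_nwt = 0.6 × 490 × 7.07 × 240 × 10⁻³ = 498.9 kN (transverse, base value).
(i) R_nwl + R_nwt = 893.8 kN; (ii) 0.85 R_nwl + 1.5 R_nwt = 1084 kN.
R_n = max = 1084 kN [governs: (ii)]; R_n/Ω = 542 kN.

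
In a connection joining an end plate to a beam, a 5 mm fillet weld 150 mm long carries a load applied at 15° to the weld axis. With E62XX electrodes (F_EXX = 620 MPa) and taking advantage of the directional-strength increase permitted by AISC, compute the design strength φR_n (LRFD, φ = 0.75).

φR_n ≈ 158 kN

t_e = 0.707 × 5 = 3.535 mm; A_we = 3.535 × 150 = 530.2 mm².
Directional factor: 1.0 + 0.5 sin^1.5(15°) = 1.066.
F_nw = 0.6 × 620 × 1.066 = 396.5 MPa.
φR_n = 0.75 × 396.5 × 530.2 × 10⁻³ = 157.7 kN.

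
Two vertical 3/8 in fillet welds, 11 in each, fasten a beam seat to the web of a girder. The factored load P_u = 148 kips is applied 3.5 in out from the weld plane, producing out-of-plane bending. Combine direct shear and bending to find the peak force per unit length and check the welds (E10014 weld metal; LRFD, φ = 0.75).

f_max ≈ 14.5 kip/in; NOT adequate

E100XX → F_EXX = 100 ksi.
L_w = 2 × 11 = 22 in; section modulus (unit throat) S = 2 × L²/6 = 40.33 in².
Direct shear f_v = P/L_w = 148/22 = 6.727 kip/in.
Moment M = P × e = 148 × 3.5 = 518 kip·in; bending f_b = M/S = 12.84 kip/in.
f_max = √(f_v² + f_b²) = √(6.727² + 12.84²) = 14.5 kip/in.
φr_n = 0.75 × 0.6 × 100 × (0.707 × 0.375) = 11.93 kip/in → NOT adequate.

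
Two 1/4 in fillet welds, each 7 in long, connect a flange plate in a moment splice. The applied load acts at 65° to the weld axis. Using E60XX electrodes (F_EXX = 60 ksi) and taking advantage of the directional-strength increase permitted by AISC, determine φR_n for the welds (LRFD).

t_e = 0.707 × 0.25 = 0.1767 in; A_we = 0.1767 × 14 = 2.474 in².
Directional factor: 1.0 + 0.5 sin^1.5(65°) = 1.431.
F_nw = 0.6 × 60 × 1.431 = 51.53 ksi.
φR_n = 0.75 × 51.53 × 2.474 = 95.63 kip.

φR_n ≈ 95.6 kip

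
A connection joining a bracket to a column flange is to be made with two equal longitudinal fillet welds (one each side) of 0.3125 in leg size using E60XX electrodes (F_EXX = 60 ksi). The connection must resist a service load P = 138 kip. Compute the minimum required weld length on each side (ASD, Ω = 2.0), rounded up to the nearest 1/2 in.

Throat t_e = 0.707 × 0.3125 = 0.2209 in.
r_n/Ω = (0.6 × 60 × 0.2209) / 2.0 = 3.977 kip/in.
L_req = P / (r_n/Ω) = 138 / 3.977 = 34.7 in total.
Per side: 34.7 / 2 = 17.35 in.
Round up → use L = 17.5 in on each side.

L = 17.5 in on each side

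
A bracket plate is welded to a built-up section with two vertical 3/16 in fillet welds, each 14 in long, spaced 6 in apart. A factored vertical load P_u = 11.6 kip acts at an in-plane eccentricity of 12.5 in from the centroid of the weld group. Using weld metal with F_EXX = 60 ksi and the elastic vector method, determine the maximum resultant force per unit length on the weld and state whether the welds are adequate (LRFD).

Total weld length L_w = 28 in. Treat welds as unit-width lines.
Polar moment about centroid: J = 2[d³/12 + d(b/2)²] = 2[14³/12 + 14×3²] = 709.3 in³.
Direct shear f_v = P/L_w = 11.6 / 28 = 0.4143 kip/in (vertical).
Torsion M = P·e = 11.6 × 12.5 = 145 kip·in.
Critical point at (x, y) = (3, 7) from centroid. f_tx = M·y/J = 1.431 kip/in; f_ty = M·x/J = 0.6133 kip/in.
Resultant f_max = √[f_tx² + (f_v + f_ty)²] = √[1.431² + (0.4143 + 0.6133)²] = 1.762 kip/in.
Capacity per unit length: φr_n = 0.75 × 0.6 × 60 × (0.707 × 0.1875) = 3.579 kip/in.
1.762 ≤ 3.579 → adequate.

f_max ≈ 1.76 kip/in; adequate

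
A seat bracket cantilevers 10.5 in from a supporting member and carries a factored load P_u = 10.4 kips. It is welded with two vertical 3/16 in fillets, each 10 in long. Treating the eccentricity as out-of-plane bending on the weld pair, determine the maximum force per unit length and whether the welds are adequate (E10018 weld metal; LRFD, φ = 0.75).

f_max ≈ 3.32 kip/in; adequate

E100XX → F_EXX = 100 ksi.
L_w = 2 × 10 = 20 in; section modulus (unit throat) S = 2 × L²/6 = 33.33 in².
Direct shear f_v = P/L_w = 10.4/20 = 0.52 kip/in.
Moment M = P × e = 10.4 × 10.5 = 109.2 kip·in; bending f_b = M/S = 3.276 kip/in.
f_max = √(f_v² + f_b²) = √(0.52² + 3.276²) = 3.317 kip/in.
φr_n = 0.75 × 0.6 × 100 × (0.707 × 0.1875) = 5.965 kip/in → adequate.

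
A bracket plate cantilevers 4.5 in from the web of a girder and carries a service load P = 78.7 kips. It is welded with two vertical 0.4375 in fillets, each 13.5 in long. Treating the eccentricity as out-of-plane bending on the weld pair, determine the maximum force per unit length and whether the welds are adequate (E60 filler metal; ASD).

f_max ≈ 6.52 kip/in; NOT adequate

E60XX → F_EXX = 60 ksi.
L_w = 2 × 13.5 = 27 in; section modulus (unit throat) S = 2 × L²/6 = 60.75 in².
Direct shear f_v = P/L_w = 78.7/27 = 2.915 kip/in.
Moment M = P × e = 78.7 × 4.5 = 354.15 kip·in; bending f_b = M/S = 5.83 kip/in.
f_max = √(f_v² + f_b²) = √(2.915² + 5.83²) = 6.518 kip/in.
r_n/Ω = (1/2.0) × 0.6 × 60 × (0.707 × 0.4375) = 5.568 kip/in → NOT adequate.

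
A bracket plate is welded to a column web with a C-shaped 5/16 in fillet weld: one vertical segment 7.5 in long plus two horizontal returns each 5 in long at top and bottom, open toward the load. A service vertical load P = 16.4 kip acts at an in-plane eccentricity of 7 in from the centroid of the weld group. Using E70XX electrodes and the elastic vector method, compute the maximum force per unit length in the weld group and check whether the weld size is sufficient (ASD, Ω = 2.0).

f_max ≈ 3.38 kip/in; adequate

E70XX → F_EXX = 70 ksi.
Total weld length L_w = 17.5 in. Treat welds as unit-width lines.
Centroid: x̄ = 2×5×2.5 / 17.5 = 1.429 in from the vertical weld.
Polar moment about centroid: J = I_x + I_y = [7.5³/12 + 2×5×3.75²] + [7.5×1.429² + 2(5³/12 + 5×1.071²)] = 223.4 in³.
Direct shear f_v = P/L_w = 16.4 / 17.5 = 0.9371 kip/in (vertical).
Torsion M = P·e = 16.4 × 7 = 114.8 kip·in.
Critical point at (x, y) = (3.571, 3.75) from centroid. f_tx = M·y/J = 1.927 kip/in; f_ty = M·x/J = 1.835 kip/in.
Resultant f_max = √[f_tx² + (f_v + f_ty)²] = √[1.927² + (0.9371 + 1.835)²] = 3.376 kip/in.
Capacity per unit length: r_n/Ω = (1/2.0) × 0.6 × 70 × (0.707 × 0.3125) = 4.64 kip/in.
3.376 ≤ 4.64 → adequate.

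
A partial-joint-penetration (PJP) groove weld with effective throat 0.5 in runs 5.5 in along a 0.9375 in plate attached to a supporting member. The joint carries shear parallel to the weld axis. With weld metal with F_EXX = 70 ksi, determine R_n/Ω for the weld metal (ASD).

Effective throat (given) t_e = 0.5 in.
A_we = 0.5 × 5.5 = 2.75 in².
F_nw = 0.6 F_EXX = 42 ksi.
R_n/Ω = (42 × 2.75) / 2.0 = 57.75 kips.

R_n/Ω ≈ 57.8 kips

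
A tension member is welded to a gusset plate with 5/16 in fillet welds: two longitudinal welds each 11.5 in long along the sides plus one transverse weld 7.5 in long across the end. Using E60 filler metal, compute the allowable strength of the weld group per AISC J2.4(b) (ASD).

E60XX → F_EXX = 60 ksi.
t_e = 0.707 × 0.3125 = 0.2209 in.
R_nwl = 0.6 × 60 × 0.2209 × 23 = 182.9 kips (longitudinal, 2 welds).
R_nwt = 0.6 × 60 × 0.2209 × 7.5 = 59.65 kips (transverse, base value).
(i) R_nwl + R_nwt = 242.6 kips; (ii) 0.85 R_nwl + 1.5 R_nwt = 245 kips.
R_n = max = 245 kips [governs: (ii)]; R_n/Ω = 122.5 kips.

R_n/Ω ≈ 122 kips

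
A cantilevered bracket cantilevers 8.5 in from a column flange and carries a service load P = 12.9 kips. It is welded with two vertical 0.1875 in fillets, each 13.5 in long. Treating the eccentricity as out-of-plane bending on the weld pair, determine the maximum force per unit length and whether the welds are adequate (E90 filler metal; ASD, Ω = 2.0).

f_max ≈ 1.87 kip/in; adequate

E90XX → F_EXX = 90 ksi.
L_w = 2 × 13.5 = 27 in; section modulus (unit throat) S = 2 × L²/6 = 60.75 in².
Direct shear f_v = P/L_w = 12.9/27 = 0.4778 kip/in.
Moment M = P × e = 12.9 × 8.5 = 109.65 kip·in; bending f_b = M/S = 1.805 kip/in.
f_max = √(f_v² + f_b²) = √(0.4778² + 1.805²) = 1.867 kip/in.
r_n/Ω = (1/2.0) × 0.6 × 90 × (0.707 × 0.1875) = 3.579 kip/in → adequate.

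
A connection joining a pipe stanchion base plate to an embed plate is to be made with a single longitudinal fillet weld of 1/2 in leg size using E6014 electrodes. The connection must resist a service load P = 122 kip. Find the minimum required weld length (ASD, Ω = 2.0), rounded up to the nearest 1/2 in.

L = 19.5 in

E60XX → F_EXX = 60 ksi.
Throat t_e = 0.707 × 0.5 = 0.3535 in.
r_n/Ω = (0.6 × 60 × 0.3535) / 2.0 = 6.363 kip/in.
L_req = P / (r_n/Ω) = 122 / 6.363 = 19.17 in total.
Round up → use L = 19.5 in.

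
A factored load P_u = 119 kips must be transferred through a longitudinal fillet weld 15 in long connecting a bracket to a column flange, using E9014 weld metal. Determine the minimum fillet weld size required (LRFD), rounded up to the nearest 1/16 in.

E90XX → F_EXX = 90 ksi.
Total weld length L = 15 in.
Required throat t_e = P_u / (φ × 0.6 F_EXX × L) = 119 / (0.75 × 0.6 × 90 × 15) = 0.1959 in.
Required leg w = t_e / 0.707 = 0.2771 in → use 5/16 in.

w = 5/16 in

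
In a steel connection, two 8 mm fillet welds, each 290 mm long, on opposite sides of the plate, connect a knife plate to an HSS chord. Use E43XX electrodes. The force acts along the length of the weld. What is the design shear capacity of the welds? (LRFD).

φR_n ≈ 635 kN

E43XX → F_EXX = 430 MPa.
Effective throat t_e = 0.707 × 8 = 5.656 mm.
Total length L = 580 mm; A_we = 5.656 × 580 = 3280 mm².
F_nw = 0.6 F_EXX = 0.6 × 430 = 258 MPa.
φR_n = 0.75 × 258 × 3280 × 10⁻³ = 634.8 kN.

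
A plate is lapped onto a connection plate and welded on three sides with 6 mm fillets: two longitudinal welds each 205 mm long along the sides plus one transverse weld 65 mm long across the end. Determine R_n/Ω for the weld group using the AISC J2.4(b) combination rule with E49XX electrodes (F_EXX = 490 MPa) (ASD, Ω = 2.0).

R_n/Ω ≈ 296 kN

t_e = 0.707 × 6 = 4.242 mm.
R_nwl = 0.6 × 490 × 4.242 × 410 × 10⁻³ = 511.3 kN (longitudinal, 2 welds).
R_nwt = 0.6 × 490 × 4.242 × 65 × 10⁻³ = 81.06 kN (transverse, base value).
(i) R_nwl + R_nwt = 592.4 kN; (ii) 0.85 R_nwl + 1.5 R_nwt = 556.2 kN.
R_n = max = 592.4 kN [governs: (i)]; R_n/Ω = 296.2 kN.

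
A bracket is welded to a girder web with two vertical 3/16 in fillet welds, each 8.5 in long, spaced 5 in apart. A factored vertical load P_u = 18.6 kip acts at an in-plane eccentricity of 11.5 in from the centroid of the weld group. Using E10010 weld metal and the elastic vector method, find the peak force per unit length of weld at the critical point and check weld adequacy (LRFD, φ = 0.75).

f_max ≈ 5.69 kip/in; adequate

E100XX → F_EXX = 100 ksi.
Total weld length L_w = 17 in. Treat welds as unit-width lines.
Polar moment about centroid: J = 2[d³/12 + d(b/2)²] = 2[8.5³/12 + 8.5×2.5²] = 208.6 in³.
Direct shear f_v = P/L_w = 18.6 / 17 = 1.094 kip/in (vertical).
Torsion M = P·e = 18.6 × 11.5 = 213.9 kip·in.
Critical point at (x, y) = (2.5, 4.25) from centroid. f_tx = M·y/J = 4.358 kip/in; f_ty = M·x/J = 2.563 kip/in.
Resultant f_max = √[f_tx² + (f_v + f_ty)²] = √[4.358² + (1.094 + 2.563)²] = 5.689 kip/in.
Capacity per unit length: φr_n = 0.75 × 0.6 × 100 × (0.707 × 0.1875) = 5.965 kip/in.
5.689 ≤ 5.965 → adequate.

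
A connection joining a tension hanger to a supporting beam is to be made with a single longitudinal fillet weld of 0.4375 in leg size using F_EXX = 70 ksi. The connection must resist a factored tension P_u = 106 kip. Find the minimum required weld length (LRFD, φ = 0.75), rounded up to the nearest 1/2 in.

L = 11 in

Throat t_e = 0.707 × 0.4375 = 0.3093 in.
φr_n = 0.75 × 0.6 × 70 × 0.3093 = 9.743 kip/in.
L_req = P_u / φr_n = 106 / 9.743 = 10.88 in total.
Round up → use L = 11 in.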